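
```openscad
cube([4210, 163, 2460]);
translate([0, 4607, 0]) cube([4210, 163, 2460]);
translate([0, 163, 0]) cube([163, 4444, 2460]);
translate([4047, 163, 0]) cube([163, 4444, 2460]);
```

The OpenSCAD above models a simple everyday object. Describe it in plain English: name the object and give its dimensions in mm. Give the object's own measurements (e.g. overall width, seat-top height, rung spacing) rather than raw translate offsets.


The wall frame of a small rectangular building: four walls, each 2460 mm tall and 163 mm thick, enclosing a footprint 4210 mm (x) by 4770 mm (y) outside-to-outside, with no floor or roof. The front and back walls (the −y and +y sides) span the full width; the two side walls fit between them.


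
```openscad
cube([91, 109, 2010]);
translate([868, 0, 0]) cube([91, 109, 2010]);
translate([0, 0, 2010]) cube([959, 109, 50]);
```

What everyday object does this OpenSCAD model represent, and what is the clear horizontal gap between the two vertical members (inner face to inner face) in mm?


A door frame. The clear opening width is 777 mm.

Two 2010 mm tall posts with a header on top — a door frame. The left jamb is 91 mm wide at x = 0; the right jamb starts at x = 868. The clear opening is 868 − 91 = 777 mm.


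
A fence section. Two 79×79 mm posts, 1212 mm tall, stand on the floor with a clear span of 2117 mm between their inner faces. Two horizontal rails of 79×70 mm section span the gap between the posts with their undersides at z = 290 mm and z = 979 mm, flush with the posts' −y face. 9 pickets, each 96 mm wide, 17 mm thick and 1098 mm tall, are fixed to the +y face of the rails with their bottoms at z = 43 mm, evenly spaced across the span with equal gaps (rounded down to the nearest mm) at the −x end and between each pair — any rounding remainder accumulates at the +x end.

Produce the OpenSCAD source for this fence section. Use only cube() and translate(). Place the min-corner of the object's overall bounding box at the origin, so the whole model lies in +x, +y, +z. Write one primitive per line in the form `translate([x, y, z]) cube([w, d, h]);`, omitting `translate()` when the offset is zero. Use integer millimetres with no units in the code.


cube([79, 79, 1212]);
translate([2196, 0, 0]) cube([79, 79, 1212]);
translate([79, 0, 290]) cube([2117, 79, 70]);
translate([79, 0, 979]) cube([2117, 79, 70]);
translate([204, 79, 43]) cube([96, 17, 1098]);
translate([425, 79, 43]) cube([96, 17, 1098]);
translate([646, 79, 43]) cube([96, 17, 1098]);
translate([867, 79, 43]) cube([96, 17, 1098]);
translate([1088, 79, 43]) cube([96, 17, 1098]);
translate([1309, 79, 43]) cube([96, 17, 1098]);
translate([1530, 79, 43]) cube([96, 17, 1098]);
translate([1751, 79, 43]) cube([96, 17, 1098]);
translate([1972, 79, 43]) cube([96, 17, 1098]);


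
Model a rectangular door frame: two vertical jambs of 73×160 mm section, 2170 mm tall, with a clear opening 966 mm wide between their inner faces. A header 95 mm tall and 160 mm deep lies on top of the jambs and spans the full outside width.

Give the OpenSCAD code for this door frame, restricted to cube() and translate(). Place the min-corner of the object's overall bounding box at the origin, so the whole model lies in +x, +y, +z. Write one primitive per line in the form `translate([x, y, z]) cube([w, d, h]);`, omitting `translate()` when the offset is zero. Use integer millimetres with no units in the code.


cube([73, 160, 2170]);
translate([1039, 0, 0]) cube([73, 160, 2170]);
translate([0, 0, 2170]) cube([1112, 160, 95]);


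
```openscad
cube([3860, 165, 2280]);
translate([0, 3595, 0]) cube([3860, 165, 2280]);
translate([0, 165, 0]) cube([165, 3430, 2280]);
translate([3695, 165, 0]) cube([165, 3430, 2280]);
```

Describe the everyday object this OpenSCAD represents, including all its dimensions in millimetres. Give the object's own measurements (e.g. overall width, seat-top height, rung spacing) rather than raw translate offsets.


The wall frame of a small rectangular building: four walls, each 2280 mm tall and 165 mm thick, enclosing a footprint 3860 mm (x) by 3760 mm (y) outside-to-outside, with no floor or roof. The front and back walls (the −y and +y sides) span the full width; the two side walls fit between them.


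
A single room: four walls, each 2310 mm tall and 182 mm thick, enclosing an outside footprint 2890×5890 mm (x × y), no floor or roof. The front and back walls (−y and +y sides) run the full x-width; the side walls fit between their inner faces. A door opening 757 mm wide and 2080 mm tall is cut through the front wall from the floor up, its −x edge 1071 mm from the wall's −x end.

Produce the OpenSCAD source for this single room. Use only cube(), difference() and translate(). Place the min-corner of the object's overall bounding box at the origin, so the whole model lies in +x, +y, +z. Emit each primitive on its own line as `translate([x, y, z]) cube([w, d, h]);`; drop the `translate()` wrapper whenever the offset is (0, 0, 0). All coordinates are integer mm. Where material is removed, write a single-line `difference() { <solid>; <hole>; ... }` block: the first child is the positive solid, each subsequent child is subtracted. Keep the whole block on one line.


difference() { cube([2890, 182, 2310]); translate([1071, 0, 0]) cube([757, 182, 2080]); }
translate([0, 5708, 0]) cube([2890, 182, 2310]);
translate([0, 182, 0]) cube([182, 5526, 2310]);
translate([2708, 182, 0]) cube([182, 5526, 2310]);


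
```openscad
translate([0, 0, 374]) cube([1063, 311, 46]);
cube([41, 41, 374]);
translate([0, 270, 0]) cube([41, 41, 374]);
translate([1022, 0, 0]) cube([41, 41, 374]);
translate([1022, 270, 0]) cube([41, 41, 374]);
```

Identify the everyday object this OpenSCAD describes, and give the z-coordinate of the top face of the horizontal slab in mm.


A bench. The seat-top height is 420 mm.

A long slab on four corner posts — a bench. The slab sits at z = 374 with thickness 46, so the top is 374 + 46 = 420 mm.


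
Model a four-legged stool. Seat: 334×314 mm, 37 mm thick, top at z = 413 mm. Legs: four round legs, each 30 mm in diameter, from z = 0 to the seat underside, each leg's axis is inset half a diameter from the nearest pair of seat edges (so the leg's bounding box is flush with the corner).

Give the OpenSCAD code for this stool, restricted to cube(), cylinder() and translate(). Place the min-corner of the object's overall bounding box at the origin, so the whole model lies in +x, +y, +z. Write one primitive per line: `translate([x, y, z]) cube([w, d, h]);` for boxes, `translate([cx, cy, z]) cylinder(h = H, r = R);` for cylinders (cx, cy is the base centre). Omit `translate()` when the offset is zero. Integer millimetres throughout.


translate([0, 0, 376]) cube([334, 314, 37]);
translate([15, 15, 0]) cylinder(h = 376, r = 15);
translate([319, 15, 0]) cylinder(h = 376, r = 15);
translate([15, 299, 0]) cylinder(h = 376, r = 15);
translate([319, 299, 0]) cylinder(h = 376, r = 15);


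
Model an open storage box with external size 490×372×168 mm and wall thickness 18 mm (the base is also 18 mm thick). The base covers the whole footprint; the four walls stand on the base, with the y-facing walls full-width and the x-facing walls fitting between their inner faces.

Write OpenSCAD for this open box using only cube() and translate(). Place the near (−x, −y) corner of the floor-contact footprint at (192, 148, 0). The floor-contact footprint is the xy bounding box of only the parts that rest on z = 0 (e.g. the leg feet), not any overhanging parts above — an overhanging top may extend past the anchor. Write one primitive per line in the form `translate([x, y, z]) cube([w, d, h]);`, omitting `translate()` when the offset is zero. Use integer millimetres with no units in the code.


translate([192, 148, 0]) cube([490, 372, 18]);
translate([192, 148, 18]) cube([490, 18, 150]);
translate([192, 502, 18]) cube([490, 18, 150]);
translate([192, 166, 18]) cube([18, 336, 150]);
translate([664, 166, 18]) cube([18, 336, 150]);


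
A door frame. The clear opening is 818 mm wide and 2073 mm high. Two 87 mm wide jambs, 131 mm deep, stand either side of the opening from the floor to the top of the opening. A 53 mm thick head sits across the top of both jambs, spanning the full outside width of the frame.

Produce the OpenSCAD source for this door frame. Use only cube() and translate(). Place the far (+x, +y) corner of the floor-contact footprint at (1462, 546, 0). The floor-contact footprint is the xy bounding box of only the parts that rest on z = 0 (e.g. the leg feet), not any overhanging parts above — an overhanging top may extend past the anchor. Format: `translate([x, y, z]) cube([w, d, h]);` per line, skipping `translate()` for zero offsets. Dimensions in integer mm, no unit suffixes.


translate([470, 415, 0]) cube([87, 131, 2073]);
translate([1375, 415, 0]) cube([87, 131, 2073]);
translate([470, 415, 2073]) cube([992, 131, 53]);


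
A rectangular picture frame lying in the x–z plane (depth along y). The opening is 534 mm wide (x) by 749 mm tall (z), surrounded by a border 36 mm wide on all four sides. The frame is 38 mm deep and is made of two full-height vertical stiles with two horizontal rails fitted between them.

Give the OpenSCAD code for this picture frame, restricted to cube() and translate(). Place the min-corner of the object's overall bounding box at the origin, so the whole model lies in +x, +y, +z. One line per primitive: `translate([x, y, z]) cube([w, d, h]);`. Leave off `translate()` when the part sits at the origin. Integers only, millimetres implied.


cube([36, 38, 821]);
translate([570, 0, 0]) cube([36, 38, 821]);
translate([36, 0, 0]) cube([534, 38, 36]);
translate([36, 0, 785]) cube([534, 38, 36]);


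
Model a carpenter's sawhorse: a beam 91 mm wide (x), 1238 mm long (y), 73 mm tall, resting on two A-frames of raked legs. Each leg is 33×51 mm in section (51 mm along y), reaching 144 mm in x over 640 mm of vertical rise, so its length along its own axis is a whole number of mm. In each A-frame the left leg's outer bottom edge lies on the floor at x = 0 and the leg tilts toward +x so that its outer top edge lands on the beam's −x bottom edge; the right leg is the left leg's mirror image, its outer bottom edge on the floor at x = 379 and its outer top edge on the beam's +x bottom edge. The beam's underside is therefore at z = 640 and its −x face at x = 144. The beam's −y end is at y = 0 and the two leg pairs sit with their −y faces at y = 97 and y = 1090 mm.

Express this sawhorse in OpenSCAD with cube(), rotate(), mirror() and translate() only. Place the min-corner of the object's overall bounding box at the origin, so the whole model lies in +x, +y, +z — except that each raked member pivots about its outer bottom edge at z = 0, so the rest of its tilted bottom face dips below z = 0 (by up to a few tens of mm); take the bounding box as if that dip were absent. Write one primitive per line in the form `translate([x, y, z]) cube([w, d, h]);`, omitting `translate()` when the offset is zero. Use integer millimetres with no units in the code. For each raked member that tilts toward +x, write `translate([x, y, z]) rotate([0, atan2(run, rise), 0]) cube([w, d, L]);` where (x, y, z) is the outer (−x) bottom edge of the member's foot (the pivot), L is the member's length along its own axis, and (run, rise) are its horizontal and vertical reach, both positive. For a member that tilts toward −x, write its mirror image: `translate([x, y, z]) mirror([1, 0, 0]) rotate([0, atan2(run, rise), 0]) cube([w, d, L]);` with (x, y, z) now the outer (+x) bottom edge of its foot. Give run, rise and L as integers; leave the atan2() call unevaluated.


translate([144, 0, 640]) cube([91, 1238, 73]);
translate([0, 97, 0]) rotate([0, atan2(144, 640), 0]) cube([33, 51, 656]);
translate([379, 97, 0]) mirror([1, 0, 0]) rotate([0, atan2(144, 640), 0]) cube([33, 51, 656]);
translate([0, 1090, 0]) rotate([0, atan2(144, 640), 0]) cube([33, 51, 656]);
translate([379, 1090, 0]) mirror([1, 0, 0]) rotate([0, atan2(144, 640), 0]) cube([33, 51, 656]);


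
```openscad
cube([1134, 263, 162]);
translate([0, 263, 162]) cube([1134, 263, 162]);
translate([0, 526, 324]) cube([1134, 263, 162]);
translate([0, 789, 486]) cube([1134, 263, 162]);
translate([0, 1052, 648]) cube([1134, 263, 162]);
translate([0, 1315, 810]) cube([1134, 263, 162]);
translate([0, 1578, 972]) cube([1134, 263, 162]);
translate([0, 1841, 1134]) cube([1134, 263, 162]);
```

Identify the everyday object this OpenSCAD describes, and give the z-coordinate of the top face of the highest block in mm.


A staircase. The total rise is 1296 mm.

8 identical blocks, each offset up and back from the previous — a staircase. Each step is 162 mm tall and there are 8 of them, so the total rise is 8 × 162 = 1296 mm.


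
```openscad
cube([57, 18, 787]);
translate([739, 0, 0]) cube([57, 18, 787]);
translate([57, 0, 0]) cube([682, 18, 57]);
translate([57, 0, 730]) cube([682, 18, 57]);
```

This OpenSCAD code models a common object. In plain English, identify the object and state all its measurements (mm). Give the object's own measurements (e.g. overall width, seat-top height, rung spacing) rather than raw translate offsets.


A rectangular picture frame lying in the x–z plane (depth along y). The opening is 682 mm wide (x) by 673 mm tall (z), surrounded by a border 57 mm wide on all four sides. The frame is 18 mm deep and is made of two full-height vertical stiles with two horizontal rails fitted between them.


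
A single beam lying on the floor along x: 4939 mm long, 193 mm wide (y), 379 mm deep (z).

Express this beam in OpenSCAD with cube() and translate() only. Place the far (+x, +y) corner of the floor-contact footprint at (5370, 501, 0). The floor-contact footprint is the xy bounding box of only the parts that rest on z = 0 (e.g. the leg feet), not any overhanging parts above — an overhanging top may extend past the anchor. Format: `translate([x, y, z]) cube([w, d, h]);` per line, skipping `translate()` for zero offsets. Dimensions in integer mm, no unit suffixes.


translate([431, 308, 0]) cube([4939, 193, 379]);


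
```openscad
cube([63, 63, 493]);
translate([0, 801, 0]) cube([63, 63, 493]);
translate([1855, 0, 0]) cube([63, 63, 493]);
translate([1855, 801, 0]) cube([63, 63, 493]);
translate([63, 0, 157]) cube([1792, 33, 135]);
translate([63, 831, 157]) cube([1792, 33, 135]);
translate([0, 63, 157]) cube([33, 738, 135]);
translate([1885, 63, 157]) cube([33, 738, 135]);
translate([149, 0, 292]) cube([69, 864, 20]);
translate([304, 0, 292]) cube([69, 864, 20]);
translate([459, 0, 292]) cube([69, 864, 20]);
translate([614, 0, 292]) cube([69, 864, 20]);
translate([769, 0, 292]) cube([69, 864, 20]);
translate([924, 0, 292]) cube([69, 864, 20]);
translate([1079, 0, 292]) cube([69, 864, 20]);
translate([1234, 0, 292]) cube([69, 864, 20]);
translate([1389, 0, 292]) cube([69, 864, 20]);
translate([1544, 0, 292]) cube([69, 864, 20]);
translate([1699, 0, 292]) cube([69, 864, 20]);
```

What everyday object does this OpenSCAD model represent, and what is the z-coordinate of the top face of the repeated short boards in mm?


A bed frame. The slat-top height is 312 mm.

Four posts, four rails, and a row of slats — a bed frame. Slats sit on the rails at z = 157 + 135 = 292; with slat thickness 20, the top is 312 mm.


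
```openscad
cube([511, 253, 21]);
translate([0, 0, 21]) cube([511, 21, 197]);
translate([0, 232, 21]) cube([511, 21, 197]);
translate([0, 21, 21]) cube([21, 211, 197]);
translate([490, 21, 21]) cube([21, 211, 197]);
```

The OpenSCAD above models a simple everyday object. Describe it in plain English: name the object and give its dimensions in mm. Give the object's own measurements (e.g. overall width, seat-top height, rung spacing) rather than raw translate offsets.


An open-topped rectangular box: outside dimensions 511×253×218 mm, with a uniform wall and base thickness of 21 mm. The base is a full 511×253 slab on the floor; four walls sit on top of the base. The front and back walls (the −y and +y sides) span the full width; the two side walls fit between them.


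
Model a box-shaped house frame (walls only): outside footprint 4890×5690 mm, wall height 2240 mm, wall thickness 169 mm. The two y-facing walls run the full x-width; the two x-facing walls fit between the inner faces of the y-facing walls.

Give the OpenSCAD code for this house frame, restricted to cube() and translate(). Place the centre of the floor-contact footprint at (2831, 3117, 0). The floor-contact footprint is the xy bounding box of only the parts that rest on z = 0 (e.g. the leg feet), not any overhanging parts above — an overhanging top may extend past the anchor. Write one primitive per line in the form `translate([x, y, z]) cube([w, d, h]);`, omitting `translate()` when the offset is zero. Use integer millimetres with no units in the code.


translate([386, 272, 0]) cube([4890, 169, 2240]);
translate([386, 5793, 0]) cube([4890, 169, 2240]);
translate([386, 441, 0]) cube([169, 5352, 2240]);
translate([5107, 441, 0]) cube([169, 5352, 2240]);


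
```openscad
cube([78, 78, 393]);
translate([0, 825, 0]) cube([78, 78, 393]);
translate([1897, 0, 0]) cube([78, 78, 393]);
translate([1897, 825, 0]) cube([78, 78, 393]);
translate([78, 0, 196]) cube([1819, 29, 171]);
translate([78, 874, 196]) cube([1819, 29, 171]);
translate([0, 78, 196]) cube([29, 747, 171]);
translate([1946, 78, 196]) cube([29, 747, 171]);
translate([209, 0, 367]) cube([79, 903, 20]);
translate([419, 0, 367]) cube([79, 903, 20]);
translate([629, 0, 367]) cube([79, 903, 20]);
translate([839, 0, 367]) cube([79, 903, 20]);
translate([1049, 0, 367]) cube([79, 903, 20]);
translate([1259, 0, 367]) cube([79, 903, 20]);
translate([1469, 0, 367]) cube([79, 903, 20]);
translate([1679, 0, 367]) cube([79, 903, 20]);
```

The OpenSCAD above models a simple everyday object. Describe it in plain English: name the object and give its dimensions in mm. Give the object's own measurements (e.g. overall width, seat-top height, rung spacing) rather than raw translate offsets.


A bed frame 1975 mm long (x) by 903 mm wide (y). Four 78×78 mm corner posts, 393 mm tall, at the corners of the footprint. Four rails of 29 mm thickness and 171 mm height run between adjacent posts with their undersides at z = 196 mm, their outer faces flush with the outside of the frame (the two x-running rails run between the posts' inner faces; the two y-running rails run between the posts' inner faces). 8 slats, each 79 mm wide (x) and 20 mm thick, lie across the top of the two x-running rails, running the full 903 mm width of the frame in y; along x they sit between the end posts with a 131 mm gap after the −x posts and between neighbouring slats, leaving 139 mm before the +x posts.


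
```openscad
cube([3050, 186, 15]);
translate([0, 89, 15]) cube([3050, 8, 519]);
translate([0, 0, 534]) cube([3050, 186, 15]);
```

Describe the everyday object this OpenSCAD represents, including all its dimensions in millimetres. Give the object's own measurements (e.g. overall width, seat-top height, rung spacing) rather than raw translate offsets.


An I-beam lying along x, 3050 mm long. Overall section height 549 mm. Two flanges 186 mm wide (y) and 15 mm thick, one on the floor and one at the top; a web 8 mm thick runs between them, centred on the flange width.


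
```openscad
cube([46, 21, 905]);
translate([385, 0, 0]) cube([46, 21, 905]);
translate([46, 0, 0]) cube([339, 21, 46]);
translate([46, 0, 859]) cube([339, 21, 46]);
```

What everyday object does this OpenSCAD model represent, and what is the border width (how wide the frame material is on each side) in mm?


A picture frame. The border width is 46 mm.

Four thin pieces enclosing a rectangular opening — a picture frame. The two full-height stiles are 905 mm tall; the top rail sits at z = 859 and is 46 mm tall, so the border above the opening is 905 − 859 = 46 mm, matching the stile x-width.


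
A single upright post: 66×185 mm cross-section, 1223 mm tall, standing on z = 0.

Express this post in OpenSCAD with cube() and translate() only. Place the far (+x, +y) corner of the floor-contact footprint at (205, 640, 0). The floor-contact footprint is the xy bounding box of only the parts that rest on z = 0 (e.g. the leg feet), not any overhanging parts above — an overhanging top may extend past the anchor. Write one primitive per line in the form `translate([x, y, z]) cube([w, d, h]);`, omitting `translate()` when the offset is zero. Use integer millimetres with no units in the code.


translate([139, 455, 0]) cube([66, 185, 1223]);


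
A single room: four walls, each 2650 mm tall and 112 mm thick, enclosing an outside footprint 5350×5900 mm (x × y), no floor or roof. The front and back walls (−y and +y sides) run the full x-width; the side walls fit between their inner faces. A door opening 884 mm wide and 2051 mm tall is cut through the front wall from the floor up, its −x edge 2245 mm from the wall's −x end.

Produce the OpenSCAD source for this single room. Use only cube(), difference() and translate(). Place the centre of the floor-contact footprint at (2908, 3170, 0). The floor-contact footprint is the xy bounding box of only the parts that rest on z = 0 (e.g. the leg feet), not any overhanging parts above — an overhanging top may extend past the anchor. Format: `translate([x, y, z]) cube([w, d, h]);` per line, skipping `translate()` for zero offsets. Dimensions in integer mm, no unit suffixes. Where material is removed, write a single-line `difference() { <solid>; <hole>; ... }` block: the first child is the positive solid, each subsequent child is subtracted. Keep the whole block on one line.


difference() { translate([233, 220, 0]) cube([5350, 112, 2650]); translate([2478, 220, 0]) cube([884, 112, 2051]); }
translate([233, 6008, 0]) cube([5350, 112, 2650]);
translate([233, 332, 0]) cube([112, 5676, 2650]);
translate([5471, 332, 0]) cube([112, 5676, 2650]);


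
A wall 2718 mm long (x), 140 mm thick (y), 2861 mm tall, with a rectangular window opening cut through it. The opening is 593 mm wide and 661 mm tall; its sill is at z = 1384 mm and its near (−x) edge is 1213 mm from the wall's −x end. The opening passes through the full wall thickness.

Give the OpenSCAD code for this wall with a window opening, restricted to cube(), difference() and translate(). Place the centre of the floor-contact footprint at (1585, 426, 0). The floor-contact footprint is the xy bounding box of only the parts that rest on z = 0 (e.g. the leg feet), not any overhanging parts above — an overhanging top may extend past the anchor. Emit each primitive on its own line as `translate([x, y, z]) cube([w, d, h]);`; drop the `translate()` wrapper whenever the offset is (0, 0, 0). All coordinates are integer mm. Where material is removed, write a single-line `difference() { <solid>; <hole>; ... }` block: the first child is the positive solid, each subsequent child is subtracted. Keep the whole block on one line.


difference() { translate([226, 356, 0]) cube([2718, 140, 2861]); translate([1439, 356, 1384]) cube([593, 140, 661]); }


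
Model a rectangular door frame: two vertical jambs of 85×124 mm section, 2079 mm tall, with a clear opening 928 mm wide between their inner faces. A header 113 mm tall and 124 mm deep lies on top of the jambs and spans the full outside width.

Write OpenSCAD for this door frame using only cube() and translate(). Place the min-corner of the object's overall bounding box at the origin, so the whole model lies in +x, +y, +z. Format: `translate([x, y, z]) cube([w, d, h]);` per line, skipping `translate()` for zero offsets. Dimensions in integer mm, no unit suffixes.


cube([85, 124, 2079]);
translate([1013, 0, 0]) cube([85, 124, 2079]);
translate([0, 0, 2079]) cube([1098, 124, 113]);


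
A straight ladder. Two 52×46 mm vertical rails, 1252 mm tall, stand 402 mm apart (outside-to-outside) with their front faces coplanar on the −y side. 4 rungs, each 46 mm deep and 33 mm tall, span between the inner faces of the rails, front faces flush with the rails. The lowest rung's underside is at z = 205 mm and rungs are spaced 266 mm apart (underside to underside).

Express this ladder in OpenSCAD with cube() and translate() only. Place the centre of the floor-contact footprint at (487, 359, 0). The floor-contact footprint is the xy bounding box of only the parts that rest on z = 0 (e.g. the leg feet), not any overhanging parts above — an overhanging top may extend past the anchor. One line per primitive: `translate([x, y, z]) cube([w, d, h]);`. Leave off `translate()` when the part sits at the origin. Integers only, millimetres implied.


translate([286, 336, 0]) cube([52, 46, 1252]);
translate([636, 336, 0]) cube([52, 46, 1252]);
translate([338, 336, 205]) cube([298, 46, 33]);
translate([338, 336, 471]) cube([298, 46, 33]);
translate([338, 336, 737]) cube([298, 46, 33]);
translate([338, 336, 1003]) cube([298, 46, 33]);


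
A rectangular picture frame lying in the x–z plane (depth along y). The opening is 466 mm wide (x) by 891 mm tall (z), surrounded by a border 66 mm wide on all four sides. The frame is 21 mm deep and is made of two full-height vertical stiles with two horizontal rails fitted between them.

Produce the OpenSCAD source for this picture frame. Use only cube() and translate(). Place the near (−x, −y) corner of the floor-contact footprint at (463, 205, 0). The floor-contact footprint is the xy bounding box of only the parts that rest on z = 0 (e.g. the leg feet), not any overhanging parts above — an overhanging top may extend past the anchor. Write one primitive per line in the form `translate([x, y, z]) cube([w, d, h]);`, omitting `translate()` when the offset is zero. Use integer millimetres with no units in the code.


translate([463, 205, 0]) cube([66, 21, 1023]);
translate([995, 205, 0]) cube([66, 21, 1023]);
translate([529, 205, 0]) cube([466, 21, 66]);
translate([529, 205, 957]) cube([466, 21, 66]);


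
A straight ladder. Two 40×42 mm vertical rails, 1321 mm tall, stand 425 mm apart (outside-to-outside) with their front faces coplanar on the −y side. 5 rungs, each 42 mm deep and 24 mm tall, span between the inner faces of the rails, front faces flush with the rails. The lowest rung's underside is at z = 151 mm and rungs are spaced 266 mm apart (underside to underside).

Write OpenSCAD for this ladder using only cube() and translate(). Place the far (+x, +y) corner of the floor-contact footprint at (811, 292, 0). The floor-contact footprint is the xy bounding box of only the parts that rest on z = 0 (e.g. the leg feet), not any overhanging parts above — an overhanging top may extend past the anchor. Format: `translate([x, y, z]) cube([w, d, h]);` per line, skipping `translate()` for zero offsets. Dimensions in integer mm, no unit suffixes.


translate([386, 250, 0]) cube([40, 42, 1321]);
translate([771, 250, 0]) cube([40, 42, 1321]);
translate([426, 250, 151]) cube([345, 42, 24]);
translate([426, 250, 417]) cube([345, 42, 24]);
translate([426, 250, 683]) cube([345, 42, 24]);
translate([426, 250, 949]) cube([345, 42, 24]);
translate([426, 250, 1215]) cube([345, 42, 24]);


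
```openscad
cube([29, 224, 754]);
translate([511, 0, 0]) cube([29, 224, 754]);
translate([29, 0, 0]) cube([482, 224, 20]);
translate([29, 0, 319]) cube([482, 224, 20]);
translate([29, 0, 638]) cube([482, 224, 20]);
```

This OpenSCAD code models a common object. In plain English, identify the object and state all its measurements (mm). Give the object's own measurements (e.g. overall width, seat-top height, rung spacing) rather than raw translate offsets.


An open bookshelf. Two side panels, each 29 mm thick, 224 mm deep and 754 mm tall, stand 540 mm apart (outside-to-outside). Between them sit 3 shelves, each 20 mm thick and 224 mm deep, spanning the full gap between the sides. The bottom shelf rests on the floor (its underside at z = 0) and the clear gap between one shelf's top and the next shelf's underside is 299 mm.


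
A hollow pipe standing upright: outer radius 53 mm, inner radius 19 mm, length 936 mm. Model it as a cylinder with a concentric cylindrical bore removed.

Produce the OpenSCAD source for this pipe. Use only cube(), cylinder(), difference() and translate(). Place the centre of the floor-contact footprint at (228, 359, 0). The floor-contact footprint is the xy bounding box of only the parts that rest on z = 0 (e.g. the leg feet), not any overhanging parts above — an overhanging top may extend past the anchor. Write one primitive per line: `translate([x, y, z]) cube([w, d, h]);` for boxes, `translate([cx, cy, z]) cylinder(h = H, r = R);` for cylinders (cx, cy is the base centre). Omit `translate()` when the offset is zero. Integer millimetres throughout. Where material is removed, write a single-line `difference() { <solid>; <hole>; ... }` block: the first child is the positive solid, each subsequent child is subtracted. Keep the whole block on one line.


difference() { translate([228, 359, 0]) cylinder(h = 936, r = 53); translate([228, 359, 0]) cylinder(h = 936, r = 19); }


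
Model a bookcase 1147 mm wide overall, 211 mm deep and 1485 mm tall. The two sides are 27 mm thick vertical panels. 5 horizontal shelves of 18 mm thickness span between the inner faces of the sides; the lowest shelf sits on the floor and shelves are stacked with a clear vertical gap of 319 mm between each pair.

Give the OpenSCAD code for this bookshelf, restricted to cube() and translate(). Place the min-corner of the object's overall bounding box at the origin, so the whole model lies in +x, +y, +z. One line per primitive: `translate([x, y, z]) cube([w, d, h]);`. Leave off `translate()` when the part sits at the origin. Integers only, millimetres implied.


cube([27, 211, 1485]);
translate([1120, 0, 0]) cube([27, 211, 1485]);
translate([27, 0, 0]) cube([1093, 211, 18]);
translate([27, 0, 337]) cube([1093, 211, 18]);
translate([27, 0, 674]) cube([1093, 211, 18]);
translate([27, 0, 1011]) cube([1093, 211, 18]);
translate([27, 0, 1348]) cube([1093, 211, 18]);


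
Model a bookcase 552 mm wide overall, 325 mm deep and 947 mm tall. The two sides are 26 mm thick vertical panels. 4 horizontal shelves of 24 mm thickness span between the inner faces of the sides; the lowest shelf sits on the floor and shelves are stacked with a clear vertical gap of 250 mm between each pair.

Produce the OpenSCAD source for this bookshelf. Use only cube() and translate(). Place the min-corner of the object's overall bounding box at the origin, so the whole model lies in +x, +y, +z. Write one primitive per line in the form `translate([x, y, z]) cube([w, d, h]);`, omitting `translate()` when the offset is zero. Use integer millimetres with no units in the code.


cube([26, 325, 947]);
translate([526, 0, 0]) cube([26, 325, 947]);
translate([26, 0, 0]) cube([500, 325, 24]);
translate([26, 0, 274]) cube([500, 325, 24]);
translate([26, 0, 548]) cube([500, 325, 24]);
translate([26, 0, 822]) cube([500, 325, 24]);


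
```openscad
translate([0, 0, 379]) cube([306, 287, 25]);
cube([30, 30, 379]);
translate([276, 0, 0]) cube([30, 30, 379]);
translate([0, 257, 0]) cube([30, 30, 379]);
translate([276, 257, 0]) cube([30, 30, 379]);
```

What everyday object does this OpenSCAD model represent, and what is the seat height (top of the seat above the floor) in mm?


A stool. The seat height is 404 mm.

A 306×287×25 slab at z = 379 on four corner posts — a stool. The seat top is 379 + 25 = 404 mm.


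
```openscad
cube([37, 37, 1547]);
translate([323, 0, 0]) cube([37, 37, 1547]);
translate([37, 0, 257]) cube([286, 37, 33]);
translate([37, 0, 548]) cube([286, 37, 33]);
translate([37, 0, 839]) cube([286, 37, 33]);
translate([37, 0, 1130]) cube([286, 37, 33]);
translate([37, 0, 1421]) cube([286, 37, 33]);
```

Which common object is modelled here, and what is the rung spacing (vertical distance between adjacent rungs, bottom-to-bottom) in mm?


A ladder. The rung spacing is 291 mm.

Two tall 37×37 posts with 5 short bars between them — a ladder. Adjacent rungs sit at z = 257 and z = 548, so the spacing is 548 − 257 = 291 mm.


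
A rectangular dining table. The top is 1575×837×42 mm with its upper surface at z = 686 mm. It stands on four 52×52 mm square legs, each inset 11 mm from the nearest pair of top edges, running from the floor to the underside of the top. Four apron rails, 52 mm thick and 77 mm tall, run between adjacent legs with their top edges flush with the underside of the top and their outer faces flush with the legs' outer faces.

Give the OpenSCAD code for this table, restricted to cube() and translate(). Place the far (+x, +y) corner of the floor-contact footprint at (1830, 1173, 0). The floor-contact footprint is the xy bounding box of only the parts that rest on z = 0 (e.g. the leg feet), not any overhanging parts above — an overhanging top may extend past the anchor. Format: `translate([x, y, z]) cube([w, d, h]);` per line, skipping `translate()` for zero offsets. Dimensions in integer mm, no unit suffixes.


translate([266, 347, 644]) cube([1575, 837, 42]);
translate([277, 358, 0]) cube([52, 52, 644]);
translate([1778, 358, 0]) cube([52, 52, 644]);
translate([277, 1121, 0]) cube([52, 52, 644]);
translate([1778, 1121, 0]) cube([52, 52, 644]);
translate([329, 358, 567]) cube([1449, 52, 77]);
translate([329, 1121, 567]) cube([1449, 52, 77]);
translate([277, 410, 567]) cube([52, 711, 77]);
translate([1778, 410, 567]) cube([52, 711, 77]);


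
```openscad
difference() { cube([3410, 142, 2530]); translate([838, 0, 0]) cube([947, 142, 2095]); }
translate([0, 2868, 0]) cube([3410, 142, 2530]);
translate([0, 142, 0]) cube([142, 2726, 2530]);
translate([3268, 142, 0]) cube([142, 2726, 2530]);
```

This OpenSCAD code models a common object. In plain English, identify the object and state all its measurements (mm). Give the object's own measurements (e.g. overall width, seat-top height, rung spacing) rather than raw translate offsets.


A single room: four walls, each 2530 mm tall and 142 mm thick, enclosing an outside footprint 3410×3010 mm (x × y), no floor or roof. The front and back walls (−y and +y sides) run the full x-width; the side walls fit between their inner faces. A door opening 947 mm wide and 2095 mm tall is cut through the front wall from the floor up, its −x edge 838 mm from the wall's −x end.


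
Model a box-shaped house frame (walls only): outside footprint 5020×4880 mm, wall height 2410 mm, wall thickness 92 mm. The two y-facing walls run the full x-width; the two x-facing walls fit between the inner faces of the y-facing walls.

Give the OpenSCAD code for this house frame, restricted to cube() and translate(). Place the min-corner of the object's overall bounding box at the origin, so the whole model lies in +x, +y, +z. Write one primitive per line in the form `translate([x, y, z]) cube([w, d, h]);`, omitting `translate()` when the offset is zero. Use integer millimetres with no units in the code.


cube([5020, 92, 2410]);
translate([0, 4788, 0]) cube([5020, 92, 2410]);
translate([0, 92, 0]) cube([92, 4696, 2410]);
translate([4928, 92, 0]) cube([92, 4696, 2410]);


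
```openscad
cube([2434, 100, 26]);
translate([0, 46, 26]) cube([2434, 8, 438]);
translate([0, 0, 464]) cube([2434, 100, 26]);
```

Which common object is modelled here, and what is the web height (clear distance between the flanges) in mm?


An I-beam. The web height is 438 mm.

Two wide flanges with a thin centred web — an I-beam. Overall 490 mm minus two 26 mm flanges gives a web of 490 − 2·26 = 438 mm.


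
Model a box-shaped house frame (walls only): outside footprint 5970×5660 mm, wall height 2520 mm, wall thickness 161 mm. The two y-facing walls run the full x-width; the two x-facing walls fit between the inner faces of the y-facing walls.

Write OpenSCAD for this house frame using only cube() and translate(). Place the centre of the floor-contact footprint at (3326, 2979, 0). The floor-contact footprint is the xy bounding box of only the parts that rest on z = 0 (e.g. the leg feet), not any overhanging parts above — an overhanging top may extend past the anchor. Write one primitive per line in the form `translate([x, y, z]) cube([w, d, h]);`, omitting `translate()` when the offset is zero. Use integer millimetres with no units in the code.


translate([341, 149, 0]) cube([5970, 161, 2520]);
translate([341, 5648, 0]) cube([5970, 161, 2520]);
translate([341, 310, 0]) cube([161, 5338, 2520]);
translate([6150, 310, 0]) cube([161, 5338, 2520]);


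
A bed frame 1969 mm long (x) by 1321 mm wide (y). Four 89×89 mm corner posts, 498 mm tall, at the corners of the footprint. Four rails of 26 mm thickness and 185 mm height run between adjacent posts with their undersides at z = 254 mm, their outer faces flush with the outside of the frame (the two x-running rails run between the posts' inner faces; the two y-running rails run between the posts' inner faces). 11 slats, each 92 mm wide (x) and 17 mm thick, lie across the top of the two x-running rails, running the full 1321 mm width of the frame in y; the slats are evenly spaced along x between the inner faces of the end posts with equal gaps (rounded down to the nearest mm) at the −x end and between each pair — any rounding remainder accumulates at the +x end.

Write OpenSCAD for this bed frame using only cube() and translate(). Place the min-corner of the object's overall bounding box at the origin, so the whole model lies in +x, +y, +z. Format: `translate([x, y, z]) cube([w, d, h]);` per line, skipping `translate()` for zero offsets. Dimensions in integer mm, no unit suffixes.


cube([89, 89, 498]);
translate([0, 1232, 0]) cube([89, 89, 498]);
translate([1880, 0, 0]) cube([89, 89, 498]);
translate([1880, 1232, 0]) cube([89, 89, 498]);
translate([89, 0, 254]) cube([1791, 26, 185]);
translate([89, 1295, 254]) cube([1791, 26, 185]);
translate([0, 89, 254]) cube([26, 1143, 185]);
translate([1943, 89, 254]) cube([26, 1143, 185]);
translate([153, 0, 439]) cube([92, 1321, 17]);
translate([309, 0, 439]) cube([92, 1321, 17]);
translate([465, 0, 439]) cube([92, 1321, 17]);
translate([621, 0, 439]) cube([92, 1321, 17]);
translate([777, 0, 439]) cube([92, 1321, 17]);
translate([933, 0, 439]) cube([92, 1321, 17]);
translate([1089, 0, 439]) cube([92, 1321, 17]);
translate([1245, 0, 439]) cube([92, 1321, 17]);
translate([1401, 0, 439]) cube([92, 1321, 17]);
translate([1557, 0, 439]) cube([92, 1321, 17]);
translate([1713, 0, 439]) cube([92, 1321, 17]);


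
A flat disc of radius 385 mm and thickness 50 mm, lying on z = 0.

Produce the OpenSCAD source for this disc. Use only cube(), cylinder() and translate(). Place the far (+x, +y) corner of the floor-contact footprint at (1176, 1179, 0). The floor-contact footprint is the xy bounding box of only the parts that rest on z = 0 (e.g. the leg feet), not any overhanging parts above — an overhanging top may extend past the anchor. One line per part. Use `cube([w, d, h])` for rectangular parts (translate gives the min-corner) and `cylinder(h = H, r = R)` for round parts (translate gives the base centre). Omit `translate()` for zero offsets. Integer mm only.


translate([791, 794, 0]) cylinder(h = 50, r = 385);


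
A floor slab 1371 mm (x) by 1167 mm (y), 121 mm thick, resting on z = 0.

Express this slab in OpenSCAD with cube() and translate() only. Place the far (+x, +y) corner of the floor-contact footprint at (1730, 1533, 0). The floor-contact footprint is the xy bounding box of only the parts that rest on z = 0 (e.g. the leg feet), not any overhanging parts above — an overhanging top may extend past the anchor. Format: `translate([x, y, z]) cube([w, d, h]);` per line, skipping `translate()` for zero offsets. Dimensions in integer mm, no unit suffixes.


translate([359, 366, 0]) cube([1371, 1167, 121]);


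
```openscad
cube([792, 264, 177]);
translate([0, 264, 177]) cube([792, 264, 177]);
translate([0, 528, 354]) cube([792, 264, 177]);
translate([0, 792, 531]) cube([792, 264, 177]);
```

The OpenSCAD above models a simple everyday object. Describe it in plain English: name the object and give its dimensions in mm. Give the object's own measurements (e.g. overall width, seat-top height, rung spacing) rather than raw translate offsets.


A straight staircase of 4 solid steps. Each step is 792 mm wide (x), 264 mm deep (y, the going) and 177 mm tall (the rise). The first step rests on the floor; each subsequent step sits one going further in +y and one rise higher in +z, directly behind and above the previous step with no overlap.
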